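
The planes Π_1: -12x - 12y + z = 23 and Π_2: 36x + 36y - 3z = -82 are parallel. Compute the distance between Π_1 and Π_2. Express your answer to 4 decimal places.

Rescale Π_2 by 1/(-3): -12x - 12y + z = 82/3. Then distance = |23 − (82/3)| / √289 ≈ 0.2549.

0.2549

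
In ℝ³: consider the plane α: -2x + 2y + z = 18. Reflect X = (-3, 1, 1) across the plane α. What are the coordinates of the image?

(-7, 5, 3)

λ = (n·X − d)/|n|² = (9 − 18)/9 = -1.
Reflection = X − 2λn = (-3, 1, 1) − (-2)·(-2, 2, 1) = (-7, 5, 3).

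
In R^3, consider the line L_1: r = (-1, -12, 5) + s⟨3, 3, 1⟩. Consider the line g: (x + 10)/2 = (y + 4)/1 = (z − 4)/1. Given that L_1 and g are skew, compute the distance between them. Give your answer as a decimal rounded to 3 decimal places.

6.147

g has direction (2, 1, 1) through (-10, -4, 4).
Common perpendicular direction n = (3, 3, 1) × (2, 1, 1) = (2, -1, -3).
With w = (-10, -4, 4) − (-1, -12, 5) = (-9, 8, -1), w · n = -23.
Distance = |w · n| / |n| = |-23| / √14 ≈ 6.147.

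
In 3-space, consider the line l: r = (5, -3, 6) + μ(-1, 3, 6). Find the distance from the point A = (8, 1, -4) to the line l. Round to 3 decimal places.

Taking (5, -3, 6) on l with direction v = (-1, 3, 6): w = A − (5, -3, 6) = (3, 4, -10), and w × v = (54, -8, 13).
Distance = |w × v| / |v| = √3149 / √46 ≈ 8.274.

8.274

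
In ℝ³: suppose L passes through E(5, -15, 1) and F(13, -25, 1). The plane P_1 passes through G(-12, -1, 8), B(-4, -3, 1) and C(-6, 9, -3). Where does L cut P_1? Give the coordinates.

(-3, -5, 1)

A direction vector for L is F − E = (8, -10, 0).
GB = (8, -2, -7), GC = (6, 10, -11); a normal to P_1 is GB × GC = (92, 46, 92).
Using G: P_1 has equation 92x + 46y + 92z = -414.
Substitute r = (5, -15, 1) + t(8, -10, 0) into the plane: -138 + 276t = -414, so t = -1.
Intersection: (5, -15, 1) + (-1)·(8, -10, 0) = (-3, -5, 1).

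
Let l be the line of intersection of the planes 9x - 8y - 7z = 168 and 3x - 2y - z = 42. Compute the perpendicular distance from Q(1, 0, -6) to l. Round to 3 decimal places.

8.822

Direction of l: (9, -8, -7) × (3, -2, -1) = (-6, -12, 6).
A point on l: solving the two plane equations with x = 5 gives (5, -11, -5).
Taking (5, -11, -5) on l with direction v = (-6, -12, 6): w = Q − (5, -11, -5) = (-4, 11, -1), and w × v = (54, 30, 114).
Distance = |w × v| / |v| = √16812 / √216 ≈ 8.822.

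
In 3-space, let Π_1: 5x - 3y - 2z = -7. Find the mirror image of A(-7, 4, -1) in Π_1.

λ = (n·A − d)/|n|² = (-45 − (-7))/38 = -1.
Reflection = A − 2λn = (-7, 4, -1) − (-2)·(5, -3, -2) = (3, -2, -5).

(3, -2, -5)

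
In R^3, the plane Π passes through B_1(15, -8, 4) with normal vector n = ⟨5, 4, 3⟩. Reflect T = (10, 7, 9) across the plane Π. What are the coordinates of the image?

Π: n·r = n·B_1 gives 5x + 4y + 3z = 55.
λ = (n·T − d)/|n|² = (105 − 55)/50 = 1.
Reflection = T − 2λn = (10, 7, 9) − 2·(5, 4, 3) = (0, -1, 3).

(0, -1, 3)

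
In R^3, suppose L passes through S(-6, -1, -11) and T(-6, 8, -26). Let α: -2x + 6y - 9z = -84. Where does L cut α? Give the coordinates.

A direction vector for L is T − S = (0, 9, -15).
Substitute r = (-6, -1, -11) + t(0, 9, -15) into the plane: 105 + 189t = -84, so t = -1.
Intersection: (-6, -1, -11) + (-1)·(0, 9, -15) = (-6, -10, 4).

(-6, -10, 4)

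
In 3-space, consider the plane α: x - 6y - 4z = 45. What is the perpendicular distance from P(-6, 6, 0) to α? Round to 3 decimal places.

n·P − d = (1)·(-6) + (-6)·(6) + (-4)·(0) − 45 = -87; |n| = √53.
Distance = |-87| / √53 = 87/√53 ≈ 11.950.

11.950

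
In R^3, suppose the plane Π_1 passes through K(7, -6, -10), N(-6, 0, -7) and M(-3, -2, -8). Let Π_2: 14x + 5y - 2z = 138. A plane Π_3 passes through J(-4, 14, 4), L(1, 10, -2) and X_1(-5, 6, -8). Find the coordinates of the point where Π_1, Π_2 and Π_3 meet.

(6, 10, -2)

KN = (-13, 6, 3), KM = (-10, 4, 2); a normal to Π_1 is KN × KM = (0, -4, 8).
Using K: Π_1 has equation -4y + 8z = -56.
JL = (5, -4, -6), JX_1 = (-1, -8, -12); a normal to Π_3 is JL × JX_1 = (0, 66, -44).
Using J: Π_3 has equation 66y - 44z = 748.
Solving the 3×3 linear system -4y + 8z = -56, 14x + 5y - 2z = 138, 66y - 44z = 748 (e.g. by elimination or Cramer's rule, determinant = 4928) gives (6, 10, -2).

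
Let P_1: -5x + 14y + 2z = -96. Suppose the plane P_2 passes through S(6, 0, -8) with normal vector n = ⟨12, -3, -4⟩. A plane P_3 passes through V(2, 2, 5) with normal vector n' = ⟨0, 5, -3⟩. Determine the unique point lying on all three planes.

P_2: n·r = n·S gives 12x - 3y - 4z = 104.
P_3: n'·r = n'·V gives 5y - 3z = -5.
Solving the 3×3 linear system -5x + 14y + 2z = -96, 12x - 3y - 4z = 104, 5y - 3z = -5 (e.g. by elimination or Cramer's rule, determinant = 479) gives (6, -4, -5).

(6, -4, -5)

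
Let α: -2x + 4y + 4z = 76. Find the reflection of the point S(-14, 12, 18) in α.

(-6, -4, 2)

λ = (n·S − d)/|n|² = (148 − 76)/36 = 2.
Reflection = S − 2λn = (-14, 12, 18) − 4·(-2, 4, 4) = (-6, -4, 2).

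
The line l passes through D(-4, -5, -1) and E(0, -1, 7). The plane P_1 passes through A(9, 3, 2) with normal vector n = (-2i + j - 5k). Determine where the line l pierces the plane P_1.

(-1, -2, 5)

A direction vector for l is E − D = (4, 4, 8).
P_1: n·r = n·A gives -2x + y - 5z = -25.
Substitute r = (-4, -5, -1) + t(4, 4, 8) into the plane: 8 + (-44)t = -25, so t = 3/4.
Intersection: (-4, -5, -1) + (3/4)·(4, 4, 8) = (-1, -2, 5).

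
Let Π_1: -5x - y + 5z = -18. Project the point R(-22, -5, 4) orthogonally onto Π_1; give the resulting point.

Foot = R − λn with λ = (n·R − d)/|n|² = (135 − (-18))/51 = 3.
Foot = (-22, -5, 4) − 3·(-5, -1, 5) = (-7, -2, -11).

(-7, -2, -11)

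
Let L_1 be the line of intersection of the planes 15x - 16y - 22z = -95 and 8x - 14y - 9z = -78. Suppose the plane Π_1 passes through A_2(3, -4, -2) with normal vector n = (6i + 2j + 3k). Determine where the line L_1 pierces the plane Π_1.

(-1, 5, 0)

Direction of L_1: (15, -16, -22) × (8, -14, -9) = (-164, -41, -82).
A point on L_1: solving the two plane equations with x = -5 gives (-5, 4, -2).
Π_1: n·r = n·A_2 gives 6x + 2y + 3z = 4.
Substitute r = (-5, 4, -2) + t(-164, -41, -82) into the plane: -28 + (-1312)t = 4, so t = -1/41.
Intersection: (-5, 4, -2) + (-1/41)·(-164, -41, -82) = (-1, 5, 0).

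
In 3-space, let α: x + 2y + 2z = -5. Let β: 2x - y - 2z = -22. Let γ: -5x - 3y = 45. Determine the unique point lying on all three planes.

Solving the 3×3 linear system x + 2y + 2z = -5, 2x - y - 2z = -22, -5x - 3y = 45 (e.g. by elimination or Cramer's rule, determinant = -8) gives (-9, 0, 2).

(-9, 0, 2)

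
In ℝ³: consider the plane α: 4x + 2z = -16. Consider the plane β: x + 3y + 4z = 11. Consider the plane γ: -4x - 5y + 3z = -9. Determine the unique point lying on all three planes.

Solving the 3×3 linear system 4x + 2z = -16, x + 3y + 4z = 11, -4x - 5y + 3z = -9 (e.g. by elimination or Cramer's rule, determinant = 130) gives (-4, 5, 0).

(-4, 5, 0)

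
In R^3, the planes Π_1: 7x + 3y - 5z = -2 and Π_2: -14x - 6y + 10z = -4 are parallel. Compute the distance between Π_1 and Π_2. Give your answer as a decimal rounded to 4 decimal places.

Rescale Π_2 by 1/(-2): 7x + 3y - 5z = 2. Then distance = |-2 − 2| / √83 ≈ 0.4391.

0.4391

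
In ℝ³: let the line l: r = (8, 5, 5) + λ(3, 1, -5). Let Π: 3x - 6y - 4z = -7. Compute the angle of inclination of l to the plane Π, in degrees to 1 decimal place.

29.9

sin θ = |n·v| / (|n||v|) = |23| / (√61 · √35) = 0.49777.
θ ≈ 29.9°.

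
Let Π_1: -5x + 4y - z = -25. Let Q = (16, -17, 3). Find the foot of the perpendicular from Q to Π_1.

(1, -5, 0)

Foot = Q − λn with λ = (n·Q − d)/|n|² = (-151 − (-25))/42 = -3.
Foot = (16, -17, 3) − (-3)·(-5, 4, -1) = (1, -5, 0).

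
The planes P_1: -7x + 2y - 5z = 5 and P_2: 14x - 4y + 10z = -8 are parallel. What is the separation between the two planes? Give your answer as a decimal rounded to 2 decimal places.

Rescale P_2 by 1/(-2): -7x + 2y - 5z = 4. Then distance = |5 − 4| / √78 ≈ 0.11.

0.11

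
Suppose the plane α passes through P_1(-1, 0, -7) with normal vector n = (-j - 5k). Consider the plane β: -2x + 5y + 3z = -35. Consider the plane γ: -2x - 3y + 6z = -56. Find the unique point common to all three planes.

α: n·r = n·P_1 gives -y - 5z = 35.
Solving the 3×3 linear system -y - 5z = 35, -2x + 5y + 3z = -35, -2x - 3y + 6z = -56 (e.g. by elimination or Cramer's rule, determinant = -86) gives (7, 0, -7).

(7, 0, -7)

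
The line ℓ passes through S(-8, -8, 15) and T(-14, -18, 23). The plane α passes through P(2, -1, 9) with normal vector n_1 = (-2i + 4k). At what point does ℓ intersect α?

(-2, 2, 7)

A direction vector for ℓ is T − S = (-6, -10, 8).
α: n_1·r = n_1·P gives -2x + 4z = 32.
Substitute r = (-8, -8, 15) + t(-6, -10, 8) into the plane: 76 + 44t = 32, so t = -1.
Intersection: (-8, -8, 15) + (-1)·(-6, -10, 8) = (-2, 2, 7).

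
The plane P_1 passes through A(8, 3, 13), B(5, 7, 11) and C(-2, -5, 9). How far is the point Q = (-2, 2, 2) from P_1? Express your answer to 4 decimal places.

AB = (-3, 4, -2), AC = (-10, -8, -4); a normal to P_1 is AB × AC = (-32, 8, 64).
Using A: P_1 has equation -32x + 8y + 64z = 600.
n·Q − d = (-32)·(-2) + (8)·(2) + (64)·(2) − 600 = -392; |n| = √5184.
Distance = |-392| / √5184 = 392/√5184 ≈ 5.4444.

5.4444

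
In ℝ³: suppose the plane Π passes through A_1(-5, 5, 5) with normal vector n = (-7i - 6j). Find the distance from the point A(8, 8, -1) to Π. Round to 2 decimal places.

Π: n·r = n·A_1 gives -7x - 6y = 5.
n·A − d = (-7)·(8) + (-6)·(8) + (0)·(-1) − 5 = -109; |n| = √85.
Distance = |-109| / √85 = 109/√85 ≈ 11.82.

11.82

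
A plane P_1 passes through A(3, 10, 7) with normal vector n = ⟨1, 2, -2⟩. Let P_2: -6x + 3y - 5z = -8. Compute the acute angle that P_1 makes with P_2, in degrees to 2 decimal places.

66.52

P_1: n·r = n·A gives x + 2y - 2z = 9.
cos θ = |n₁·n₂| / (|n₁||n₂|) = |10| / (√9 · √70).
θ = arccos(0.39841) ≈ 66.52°.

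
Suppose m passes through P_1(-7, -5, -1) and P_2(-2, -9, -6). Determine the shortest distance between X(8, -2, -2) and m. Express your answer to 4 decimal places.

A direction vector for m is P_2 − P_1 = (5, -4, -5).
Taking (-7, -5, -1) on m with direction v = (5, -4, -5): w = X − (-7, -5, -1) = (15, 3, -1), and w × v = (-19, 70, -75).
Distance = |w × v| / |v| = √10886 / √66 ≈ 12.8429.

12.8429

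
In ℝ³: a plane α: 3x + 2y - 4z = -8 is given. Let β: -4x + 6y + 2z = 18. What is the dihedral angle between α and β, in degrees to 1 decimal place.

78.5

cos θ = |n₁·n₂| / (|n₁||n₂|) = |-8| / (√29 · √56).
θ = arccos(0.19852) ≈ 78.5°.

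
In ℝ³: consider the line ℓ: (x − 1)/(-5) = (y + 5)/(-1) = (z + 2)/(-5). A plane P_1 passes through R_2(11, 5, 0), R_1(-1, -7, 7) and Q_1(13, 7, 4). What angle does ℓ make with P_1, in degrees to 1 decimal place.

ℓ has direction (-5, -1, -5) through (1, -5, -2).
R_2R_1 = (-12, -12, 7), R_2Q_1 = (2, 2, 4); a normal to P_1 is R_2R_1 × R_2Q_1 = (-62, 62, 0).
Using R_2: P_1 has equation -62x + 62y = -372.
sin θ = |n·v| / (|n||v|) = |248| / (√7688 · √51) = 0.39606.
θ ≈ 23.3°.

23.3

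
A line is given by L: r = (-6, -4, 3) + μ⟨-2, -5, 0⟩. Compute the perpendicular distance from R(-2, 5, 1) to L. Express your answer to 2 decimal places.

2.03

Taking (-6, -4, 3) on L with direction v = (-2, -5, 0): w = R − (-6, -4, 3) = (4, 9, -2), and w × v = (-10, 4, -2).
Distance = |w × v| / |v| = √120 / √29 ≈ 2.03.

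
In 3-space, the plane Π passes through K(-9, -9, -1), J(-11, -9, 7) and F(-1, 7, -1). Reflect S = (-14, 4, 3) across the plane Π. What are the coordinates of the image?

(2, -4, 7)

KJ = (-2, 0, 8), KF = (8, 16, 0); a normal to Π is KJ × KF = (-128, 64, -32).
Using K: Π has equation -128x + 64y - 32z = 608.
λ = (n·S − d)/|n|² = (1952 − 608)/21504 = 1/16.
Reflection = S − 2λn = (-14, 4, 3) − (1/8)·(-128, 64, -32) = (2, -4, 7).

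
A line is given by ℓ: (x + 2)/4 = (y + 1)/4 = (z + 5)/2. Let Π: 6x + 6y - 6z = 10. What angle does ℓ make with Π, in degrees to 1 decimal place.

ℓ has direction (4, 4, 2) through (-2, -1, -5).
sin θ = |n·v| / (|n||v|) = |36| / (√108 · √36) = 0.57735.
θ ≈ 35.3°.

35.3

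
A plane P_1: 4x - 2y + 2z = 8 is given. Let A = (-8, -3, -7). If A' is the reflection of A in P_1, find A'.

(8, -11, 1)

λ = (n·A − d)/|n|² = (-40 − 8)/24 = -2.
Reflection = A − 2λn = (-8, -3, -7) − (-4)·(4, -2, 2) = (8, -11, 1).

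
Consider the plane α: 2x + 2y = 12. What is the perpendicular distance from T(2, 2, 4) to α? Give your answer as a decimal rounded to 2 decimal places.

1.41

n·T − d = (2)·(2) + (2)·(2) + (0)·(4) − 12 = -4; |n| = √8.
Distance = |-4| / √8 = 4/√8 ≈ 1.41.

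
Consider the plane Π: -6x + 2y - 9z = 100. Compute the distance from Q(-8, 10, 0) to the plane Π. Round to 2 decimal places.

n·Q − d = (-6)·(-8) + (2)·(10) + (-9)·(0) − 100 = -32; |n| = √121.
Distance = |-32| / √121 = 32/√121 ≈ 2.91.

2.91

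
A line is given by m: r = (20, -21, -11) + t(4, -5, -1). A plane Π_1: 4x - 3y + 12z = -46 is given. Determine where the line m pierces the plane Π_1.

(8, -6, -8)

Substitute r = (20, -21, -11) + t(4, -5, -1) into the plane: 11 + 19t = -46, so t = -3.
Intersection: (20, -21, -11) + (-3)·(4, -5, -1) = (8, -6, -8).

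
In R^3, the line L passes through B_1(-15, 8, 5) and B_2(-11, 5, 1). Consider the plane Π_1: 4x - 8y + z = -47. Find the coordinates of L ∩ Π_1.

A direction vector for L is B_2 − B_1 = (4, -3, -4).
Substitute r = (-15, 8, 5) + t(4, -3, -4) into the plane: -119 + 36t = -47, so t = 2.
Intersection: (-15, 8, 5) + 2·(4, -3, -4) = (-7, 2, -3).

(-7, 2, -3)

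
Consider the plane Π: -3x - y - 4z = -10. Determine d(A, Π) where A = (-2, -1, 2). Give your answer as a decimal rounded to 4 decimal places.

n·A − d = (-3)·(-2) + (-1)·(-1) + (-4)·(2) − (-10) = 9; |n| = √26.
Distance = |9| / √26 = 9/√26 ≈ 1.7650.

1.7650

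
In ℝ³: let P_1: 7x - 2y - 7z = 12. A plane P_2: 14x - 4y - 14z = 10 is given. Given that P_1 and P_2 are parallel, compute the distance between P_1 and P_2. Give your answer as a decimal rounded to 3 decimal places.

Rescale P_2 by 1/2: 7x - 2y - 7z = 5. Then distance = |12 − 5| / √102 ≈ 0.693.

0.693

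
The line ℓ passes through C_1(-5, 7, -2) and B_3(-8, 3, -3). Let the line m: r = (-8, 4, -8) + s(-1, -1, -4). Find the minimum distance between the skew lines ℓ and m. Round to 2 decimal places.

0.32

A direction vector for ℓ is B_3 − C_1 = (-3, -4, -1).
Common perpendicular direction n = (-3, -4, -1) × (-1, -1, -4) = (15, -11, -1).
With w = (-8, 4, -8) − (-5, 7, -2) = (-3, -3, -6), w · n = -6.
Distance = |w · n| / |n| = |-6| / √347 ≈ 0.32.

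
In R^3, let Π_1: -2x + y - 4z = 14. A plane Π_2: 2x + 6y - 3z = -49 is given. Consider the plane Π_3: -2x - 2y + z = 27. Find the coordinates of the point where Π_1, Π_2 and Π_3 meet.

(-8, -6, -1)

Solving the 3×3 linear system -2x + y - 4z = 14, 2x + 6y - 3z = -49, -2x - 2y + z = 27 (e.g. by elimination or Cramer's rule, determinant = -28) gives (-8, -6, -1).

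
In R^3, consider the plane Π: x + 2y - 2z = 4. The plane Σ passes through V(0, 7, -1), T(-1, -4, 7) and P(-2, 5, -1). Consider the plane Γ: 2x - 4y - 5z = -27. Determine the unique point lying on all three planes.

VT = (-1, -11, 8), VP = (-2, -2, 0); a normal to Σ is VT × VP = (16, -16, -20).
Using V: Σ has equation 16x - 16y - 20z = -92.
Solving the 3×3 linear system x + 2y - 2z = 4, 16x - 16y - 20z = -92, 2x - 4y - 5z = -27 (e.g. by elimination or Cramer's rule, determinant = 144) gives (2, 4, 3).

(2, 4, 3)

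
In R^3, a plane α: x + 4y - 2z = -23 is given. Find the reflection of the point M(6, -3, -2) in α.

(4, -11, 2)

λ = (n·M − d)/|n|² = (-2 − (-23))/21 = 1.
Reflection = M − 2λn = (6, -3, -2) − 2·(1, 4, -2) = (4, -11, 2).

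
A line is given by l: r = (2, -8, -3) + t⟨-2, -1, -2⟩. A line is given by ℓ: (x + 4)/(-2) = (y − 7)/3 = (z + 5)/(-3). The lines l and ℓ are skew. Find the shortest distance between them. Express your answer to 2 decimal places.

5.57

ℓ has direction (-2, 3, -3) through (-4, 7, -5).
Common perpendicular direction n = (-2, -1, -2) × (-2, 3, -3) = (9, -2, -8).
With w = (-4, 7, -5) − (2, -8, -3) = (-6, 15, -2), w · n = -68.
Distance = |w · n| / |n| = |-68| / √149 ≈ 5.57.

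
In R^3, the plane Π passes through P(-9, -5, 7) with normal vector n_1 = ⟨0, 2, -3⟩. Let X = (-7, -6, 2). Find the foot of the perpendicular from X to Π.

Π: n_1·r = n_1·P gives 2y - 3z = -31.
Foot = X − λn with λ = (n·X − d)/|n|² = (-18 − (-31))/13 = 1.
Foot = (-7, -6, 2) − 1·(0, 2, -3) = (-7, -8, 5).

(-7, -8, 5)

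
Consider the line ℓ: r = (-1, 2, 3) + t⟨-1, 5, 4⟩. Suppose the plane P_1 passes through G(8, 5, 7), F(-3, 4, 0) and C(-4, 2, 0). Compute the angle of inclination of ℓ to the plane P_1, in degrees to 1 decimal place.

51.6

GF = (-11, -1, -7), GC = (-12, -3, -7); a normal to P_1 is GF × GC = (-14, 7, 21).
Using G: P_1 has equation -14x + 7y + 21z = 70.
sin θ = |n·v| / (|n||v|) = |133| / (√686 · √42) = 0.78355.
θ ≈ 51.6°.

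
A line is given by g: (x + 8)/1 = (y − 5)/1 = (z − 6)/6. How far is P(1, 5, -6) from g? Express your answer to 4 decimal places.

g has direction (1, 1, 6) through (-8, 5, 6).
Taking (-8, 5, 6) on g with direction v = (1, 1, 6): w = P − (-8, 5, 6) = (9, 0, -12), and w × v = (12, -66, 9).
Distance = |w × v| / |v| = √4581 / √38 ≈ 10.9796.

10.9796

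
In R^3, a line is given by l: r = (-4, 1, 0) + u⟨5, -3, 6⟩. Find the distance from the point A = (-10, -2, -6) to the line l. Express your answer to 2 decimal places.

Taking (-4, 1, 0) on l with direction v = (5, -3, 6): w = A − (-4, 1, 0) = (-6, -3, -6), and w × v = (-36, 6, 33).
Distance = |w × v| / |v| = √2421 / √70 ≈ 5.88.

5.88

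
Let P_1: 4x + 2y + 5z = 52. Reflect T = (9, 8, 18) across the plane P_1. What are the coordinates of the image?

(-7, 0, -2)

λ = (n·T − d)/|n|² = (142 − 52)/45 = 2.
Reflection = T − 2λn = (9, 8, 18) − 4·(4, 2, 5) = (-7, 0, -2).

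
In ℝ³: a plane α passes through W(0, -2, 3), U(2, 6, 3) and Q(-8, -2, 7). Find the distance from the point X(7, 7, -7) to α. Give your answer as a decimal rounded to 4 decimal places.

6.7778

WU = (2, 8, 0), WQ = (-8, 0, 4); a normal to α is WU × WQ = (32, -8, 64).
Using W: α has equation 32x - 8y + 64z = 208.
n·X − d = (32)·(7) + (-8)·(7) + (64)·(-7) − 208 = -488; |n| = √5184.
Distance = |-488| / √5184 = 488/√5184 ≈ 6.7778.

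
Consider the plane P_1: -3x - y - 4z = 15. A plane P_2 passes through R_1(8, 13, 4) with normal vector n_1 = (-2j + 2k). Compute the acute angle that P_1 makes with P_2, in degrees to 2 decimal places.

P_2: n_1·r = n_1·R_1 gives -2y + 2z = -18.
cos θ = |n₁·n₂| / (|n₁||n₂|) = |-6| / (√26 · √8).
θ = arccos(0.41603) ≈ 65.42°.

65.42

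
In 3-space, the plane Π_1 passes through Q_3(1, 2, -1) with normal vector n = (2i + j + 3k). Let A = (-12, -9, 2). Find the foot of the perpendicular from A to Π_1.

Π_1: n·r = n·Q_3 gives 2x + y + 3z = 1.
Foot = A − λn with λ = (n·A − d)/|n|² = (-27 − 1)/14 = -2.
Foot = (-12, -9, 2) − (-2)·(2, 1, 3) = (-8, -7, 8).

(-8, -7, 8)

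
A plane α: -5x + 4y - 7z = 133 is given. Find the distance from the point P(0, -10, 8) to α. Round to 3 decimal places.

24.139

n·P − d = (-5)·(0) + (4)·(-10) + (-7)·(8) − 133 = -229; |n| = √90.
Distance = |-229| / √90 = 229/√90 ≈ 24.139.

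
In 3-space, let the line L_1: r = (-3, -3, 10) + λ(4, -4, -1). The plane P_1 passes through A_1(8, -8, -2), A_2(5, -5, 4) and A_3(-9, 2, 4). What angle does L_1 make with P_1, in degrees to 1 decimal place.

A_1A_2 = (-3, 3, 6), A_1A_3 = (-17, 10, 6); a normal to P_1 is A_1A_2 × A_1A_3 = (-42, -84, 21).
Using A_1: P_1 has equation -42x - 84y + 21z = 294.
sin θ = |n·v| / (|n||v|) = |147| / (√9261 · √33) = 0.26591.
θ ≈ 15.4°.

15.4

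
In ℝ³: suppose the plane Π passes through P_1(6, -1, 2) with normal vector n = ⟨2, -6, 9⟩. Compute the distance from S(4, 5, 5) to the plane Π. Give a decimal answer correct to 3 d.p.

1.182

Π: n·r = n·P_1 gives 2x - 6y + 9z = 36.
n·S − d = (2)·(4) + (-6)·(5) + (9)·(5) − 36 = -13; |n| = √121.
Distance = |-13| / √121 = 13/√121 ≈ 1.182.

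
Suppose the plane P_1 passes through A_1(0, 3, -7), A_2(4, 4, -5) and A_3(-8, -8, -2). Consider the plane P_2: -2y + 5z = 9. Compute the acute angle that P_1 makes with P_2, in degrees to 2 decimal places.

69.63

A_1A_2 = (4, 1, 2), A_1A_3 = (-8, -11, 5); a normal to P_1 is A_1A_2 × A_1A_3 = (27, -36, -36).
Using A_1: P_1 has equation 27x - 36y - 36z = 144.
cos θ = |n₁·n₂| / (|n₁||n₂|) = |-108| / (√3321 · √29).
θ = arccos(0.34801) ≈ 69.63°.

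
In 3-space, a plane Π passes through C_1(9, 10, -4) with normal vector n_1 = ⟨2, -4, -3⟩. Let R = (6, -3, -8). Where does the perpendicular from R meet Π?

Π: n_1·r = n_1·C_1 gives 2x - 4y - 3z = -10.
Foot = R − λn with λ = (n·R − d)/|n|² = (48 − (-10))/29 = 2.
Foot = (6, -3, -8) − 2·(2, -4, -3) = (2, 5, -2).

(2, 5, -2)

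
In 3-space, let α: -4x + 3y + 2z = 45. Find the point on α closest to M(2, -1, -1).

Foot = M − λn with λ = (n·M − d)/|n|² = (-13 − 45)/29 = -2.
Foot = (2, -1, -1) − (-2)·(-4, 3, 2) = (-6, 5, 3).

(-6, 5, 3)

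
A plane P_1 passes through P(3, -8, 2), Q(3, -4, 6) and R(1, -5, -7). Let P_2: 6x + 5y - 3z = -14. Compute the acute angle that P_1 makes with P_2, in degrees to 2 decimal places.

PQ = (0, 4, 4), PR = (-2, 3, -9); a normal to P_1 is PQ × PR = (-48, -8, 8).
Using P: P_1 has equation -48x - 8y + 8z = -64.
cos θ = |n₁·n₂| / (|n₁||n₂|) = |-352| / (√2432 · √70).
θ = arccos(0.85312) ≈ 31.45°.

31.45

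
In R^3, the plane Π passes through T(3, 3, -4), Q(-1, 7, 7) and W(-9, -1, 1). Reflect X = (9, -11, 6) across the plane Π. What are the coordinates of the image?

TQ = (-4, 4, 11), TW = (-12, -4, 5); a normal to Π is TQ × TW = (64, -112, 64).
Using T: Π has equation 64x - 112y + 64z = -400.
λ = (n·X − d)/|n|² = (2192 − (-400))/20736 = 1/8.
Reflection = X − 2λn = (9, -11, 6) − (1/4)·(64, -112, 64) = (-7, 17, -10).

(-7, 17, -10)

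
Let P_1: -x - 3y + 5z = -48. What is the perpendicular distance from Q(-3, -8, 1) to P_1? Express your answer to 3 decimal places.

13.522

n·Q − d = (-1)·(-3) + (-3)·(-8) + (5)·(1) − (-48) = 80; |n| = √35.
Distance = |80| / √35 = 80/√35 ≈ 13.522.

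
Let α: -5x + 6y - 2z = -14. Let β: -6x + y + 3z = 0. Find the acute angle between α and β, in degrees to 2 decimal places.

56.73

cos θ = |n₁·n₂| / (|n₁||n₂|) = |30| / (√65 · √46).
θ = arccos(0.54864) ≈ 56.73°.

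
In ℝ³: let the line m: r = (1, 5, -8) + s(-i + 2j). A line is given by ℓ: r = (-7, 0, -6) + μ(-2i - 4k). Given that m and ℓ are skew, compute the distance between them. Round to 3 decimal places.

9.390

Common perpendicular direction n = (-1, 2, 0) × (-2, 0, -4) = (-8, -4, 4).
With w = (-7, 0, -6) − (1, 5, -8) = (-8, -5, 2), w · n = 92.
Distance = |w · n| / |n| = |92| / √96 ≈ 9.390.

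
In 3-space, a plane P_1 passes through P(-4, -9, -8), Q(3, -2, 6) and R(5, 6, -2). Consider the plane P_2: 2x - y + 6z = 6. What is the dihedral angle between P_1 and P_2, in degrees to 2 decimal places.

82.17

PQ = (7, 7, 14), PR = (9, 15, 6); a normal to P_1 is PQ × PR = (-168, 84, 42).
Using P: P_1 has equation -168x + 84y + 42z = -420.
cos θ = |n₁·n₂| / (|n₁||n₂|) = |-168| / (√37044 · √41).
θ = arccos(0.13632) ≈ 82.17°.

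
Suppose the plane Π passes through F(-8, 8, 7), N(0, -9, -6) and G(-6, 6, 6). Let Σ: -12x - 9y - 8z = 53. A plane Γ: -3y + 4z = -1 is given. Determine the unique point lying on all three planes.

(-8, 3, 2)

FN = (8, -17, -13), FG = (2, -2, -1); a normal to Π is FN × FG = (-9, -18, 18).
Using F: Π has equation -9x - 18y + 18z = 54.
Solving the 3×3 linear system -9x - 18y + 18z = 54, -12x - 9y - 8z = 53, -3y + 4z = -1 (e.g. by elimination or Cramer's rule, determinant = 324) gives (-8, 3, 2).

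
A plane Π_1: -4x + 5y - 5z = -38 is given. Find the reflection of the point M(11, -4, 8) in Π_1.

λ = (n·M − d)/|n|² = (-104 − (-38))/66 = -1.
Reflection = M − 2λn = (11, -4, 8) − (-2)·(-4, 5, -5) = (3, 6, -2).

(3, 6, -2)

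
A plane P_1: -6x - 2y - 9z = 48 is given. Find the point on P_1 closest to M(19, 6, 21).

Foot = M − λn with λ = (n·M − d)/|n|² = (-315 − 48)/121 = -3.
Foot = (19, 6, 21) − (-3)·(-6, -2, -9) = (1, 0, -6).

(1, 0, -6)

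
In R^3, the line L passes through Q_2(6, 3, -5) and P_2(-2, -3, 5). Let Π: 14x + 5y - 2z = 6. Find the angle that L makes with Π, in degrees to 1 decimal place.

A direction vector for L is P_2 − Q_2 = (-8, -6, 10).
sin θ = |n·v| / (|n||v|) = |-162| / (√225 · √200) = 0.76368.
θ ≈ 49.8°.

49.8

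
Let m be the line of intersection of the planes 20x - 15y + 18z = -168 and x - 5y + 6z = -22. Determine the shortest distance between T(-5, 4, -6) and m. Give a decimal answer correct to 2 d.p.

Direction of m: (20, -15, 18) × (1, -5, 6) = (0, -102, -85).
A point on m: solving the two plane equations with y = 8 gives (-6, 8, 4).
Taking (-6, 8, 4) on m with direction v = (0, -102, -85): w = T − (-6, 8, 4) = (1, -4, -10), and w × v = (-680, 85, -102).
Distance = |w × v| / |v| = √480029 / √17629 ≈ 5.22.

5.22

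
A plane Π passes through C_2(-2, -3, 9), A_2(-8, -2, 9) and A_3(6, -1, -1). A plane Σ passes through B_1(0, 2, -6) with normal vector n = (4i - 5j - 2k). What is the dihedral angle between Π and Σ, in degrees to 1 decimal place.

45.7

C_2A_2 = (-6, 1, 0), C_2A_3 = (8, 2, -10); a normal to Π is C_2A_2 × C_2A_3 = (-10, -60, -20).
Using C_2: Π has equation -10x - 60y - 20z = 20.
Σ: n·r = n·B_1 gives 4x - 5y - 2z = 2.
cos θ = |n₁·n₂| / (|n₁||n₂|) = |300| / (√4100 · √45).
θ = arccos(0.69843) ≈ 45.7°.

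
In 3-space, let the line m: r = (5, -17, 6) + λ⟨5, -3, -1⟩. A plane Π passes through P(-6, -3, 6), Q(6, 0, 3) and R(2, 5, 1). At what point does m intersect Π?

PQ = (12, 3, -3), PR = (8, 8, -5); a normal to Π is PQ × PR = (9, 36, 72).
Using P: Π has equation 9x + 36y + 72z = 270.
Substitute r = (5, -17, 6) + t(5, -3, -1) into the plane: -135 + (-135)t = 270, so t = -3.
Intersection: (5, -17, 6) + (-3)·(5, -3, -1) = (-10, -8, 9).

(-10, -8, 9)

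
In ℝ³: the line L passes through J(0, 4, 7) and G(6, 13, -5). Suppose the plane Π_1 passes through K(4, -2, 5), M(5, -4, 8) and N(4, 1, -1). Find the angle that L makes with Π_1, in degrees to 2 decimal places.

17.65

A direction vector for L is G − J = (6, 9, -12).
KM = (1, -2, 3), KN = (0, 3, -6); a normal to Π_1 is KM × KN = (3, 6, 3).
Using K: Π_1 has equation 3x + 6y + 3z = 15.
sin θ = |n·v| / (|n||v|) = |36| / (√54 · √261) = 0.30324.
θ ≈ 17.65°.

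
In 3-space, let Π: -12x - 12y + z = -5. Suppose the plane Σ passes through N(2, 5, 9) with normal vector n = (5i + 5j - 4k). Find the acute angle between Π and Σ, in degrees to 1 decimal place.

Σ: n·r = n·N gives 5x + 5y - 4z = -1.
cos θ = |n₁·n₂| / (|n₁||n₂|) = |-124| / (√289 · √66).
θ = arccos(0.89784) ≈ 26.1°.

26.1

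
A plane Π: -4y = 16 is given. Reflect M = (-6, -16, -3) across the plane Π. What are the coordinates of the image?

λ = (n·M − d)/|n|² = (64 − 16)/16 = 3.
Reflection = M − 2λn = (-6, -16, -3) − 6·(0, -4, 0) = (-6, 8, -3).

(-6, 8, -3)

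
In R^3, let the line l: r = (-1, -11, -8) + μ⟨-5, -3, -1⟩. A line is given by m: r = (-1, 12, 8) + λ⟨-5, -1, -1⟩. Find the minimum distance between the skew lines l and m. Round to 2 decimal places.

Common perpendicular direction n = (-5, -3, -1) × (-5, -1, -1) = (2, 0, -10).
With w = (-1, 12, 8) − (-1, -11, -8) = (0, 23, 16), w · n = -160.
Distance = |w · n| / |n| = |-160| / √104 ≈ 15.69.

15.69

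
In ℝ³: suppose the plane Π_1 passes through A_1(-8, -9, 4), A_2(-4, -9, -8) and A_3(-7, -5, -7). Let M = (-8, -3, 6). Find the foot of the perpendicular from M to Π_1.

(-11, -5, 5)

A_1A_2 = (4, 0, -12), A_1A_3 = (1, 4, -11); a normal to Π_1 is A_1A_2 × A_1A_3 = (48, 32, 16).
Using A_1: Π_1 has equation 48x + 32y + 16z = -608.
Foot = M − λn with λ = (n·M − d)/|n|² = (-384 − (-608))/3584 = 1/16.
Foot = (-8, -3, 6) − (1/16)·(48, 32, 16) = (-11, -5, 5).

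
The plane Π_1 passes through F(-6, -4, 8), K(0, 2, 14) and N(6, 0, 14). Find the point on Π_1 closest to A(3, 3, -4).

FK = (6, 6, 6), FN = (12, 4, 6); a normal to Π_1 is FK × FN = (12, 36, -48).
Using F: Π_1 has equation 12x + 36y - 48z = -600.
Foot = A − λn with λ = (n·A − d)/|n|² = (336 − (-600))/3744 = 1/4.
Foot = (3, 3, -4) − (1/4)·(12, 36, -48) = (0, -6, 8).

(0, -6, 8)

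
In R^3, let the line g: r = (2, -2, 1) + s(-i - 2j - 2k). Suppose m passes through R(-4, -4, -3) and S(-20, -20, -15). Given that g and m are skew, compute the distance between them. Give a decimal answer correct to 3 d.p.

A direction vector for m is S − R = (-16, -16, -12).
Common perpendicular direction n = (-1, -2, -2) × (-16, -16, -12) = (-8, 20, -16).
With w = (-4, -4, -3) − (2, -2, 1) = (-6, -2, -4), w · n = 72.
Distance = |w · n| / |n| = |72| / √720 ≈ 2.683.

2.683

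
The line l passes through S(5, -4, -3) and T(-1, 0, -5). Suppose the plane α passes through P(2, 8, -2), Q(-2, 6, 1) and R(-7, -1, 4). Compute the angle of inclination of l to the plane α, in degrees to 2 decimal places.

A direction vector for l is T − S = (-6, 4, -2).
PQ = (-4, -2, 3), PR = (-9, -9, 6); a normal to α is PQ × PR = (15, -3, 18).
Using P: α has equation 15x - 3y + 18z = -30.
sin θ = |n·v| / (|n||v|) = |-138| / (√558 · √56) = 0.78067.
θ ≈ 51.32°.

51.32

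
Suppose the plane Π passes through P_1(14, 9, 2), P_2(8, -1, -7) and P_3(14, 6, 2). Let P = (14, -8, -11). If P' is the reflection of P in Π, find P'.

(2, -8, -3)

P_1P_2 = (-6, -10, -9), P_1P_3 = (0, -3, 0); a normal to Π is P_1P_2 × P_1P_3 = (-27, 0, 18).
Using P_1: Π has equation -27x + 18z = -342.
λ = (n·P − d)/|n|² = (-576 − (-342))/1053 = -2/9.
Reflection = P − 2λn = (14, -8, -11) − (-4/9)·(-27, 0, 18) = (2, -8, -3).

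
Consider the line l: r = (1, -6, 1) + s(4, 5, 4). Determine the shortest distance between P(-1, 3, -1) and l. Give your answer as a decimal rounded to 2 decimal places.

Taking (1, -6, 1) on l with direction v = (4, 5, 4): w = P − (1, -6, 1) = (-2, 9, -2), and w × v = (46, 0, -46).
Distance = |w × v| / |v| = √4232 / √57 ≈ 8.62.

8.62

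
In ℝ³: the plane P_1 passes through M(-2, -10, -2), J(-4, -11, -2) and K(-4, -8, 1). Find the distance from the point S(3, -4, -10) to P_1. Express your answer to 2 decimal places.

MJ = (-2, -1, 0), MK = (-2, 2, 3); a normal to P_1 is MJ × MK = (-3, 6, -6).
Using M: P_1 has equation -3x + 6y - 6z = -42.
n·S − d = (-3)·(3) + (6)·(-4) + (-6)·(-10) − (-42) = 69; |n| = √81.
Distance = |69| / √81 = 69/√81 ≈ 7.67.

7.67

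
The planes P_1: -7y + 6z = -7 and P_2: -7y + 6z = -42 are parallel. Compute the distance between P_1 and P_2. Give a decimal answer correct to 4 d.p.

3.7963

Same normal n = (0, -7, 6) with |n| = √85; distance = |-7 − (-42)| / |n| = 35/√85 ≈ 3.7963.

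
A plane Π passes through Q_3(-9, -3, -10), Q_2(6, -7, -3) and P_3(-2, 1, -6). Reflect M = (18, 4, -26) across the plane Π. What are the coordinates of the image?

(-6, -2, 22)

Q_3Q_2 = (15, -4, 7), Q_3P_3 = (7, 4, 4); a normal to Π is Q_3Q_2 × Q_3P_3 = (-44, -11, 88).
Using Q_3: Π has equation -44x - 11y + 88z = -451.
λ = (n·M − d)/|n|² = (-3124 − (-451))/9801 = -3/11.
Reflection = M − 2λn = (18, 4, -26) − (-6/11)·(-44, -11, 88) = (-6, -2, 22).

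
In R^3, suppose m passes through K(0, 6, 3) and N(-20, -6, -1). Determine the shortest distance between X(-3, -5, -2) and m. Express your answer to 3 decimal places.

8.645

A direction vector for m is N − K = (-20, -12, -4).
Taking (0, 6, 3) on m with direction v = (-20, -12, -4): w = X − (0, 6, 3) = (-3, -11, -5), and w × v = (-16, 88, -184).
Distance = |w × v| / |v| = √41856 / √560 ≈ 8.645.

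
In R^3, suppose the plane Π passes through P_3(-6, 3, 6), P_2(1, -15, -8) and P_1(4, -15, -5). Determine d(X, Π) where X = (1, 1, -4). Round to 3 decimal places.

8.000

P_3P_2 = (7, -18, -14), P_3P_1 = (10, -18, -11); a normal to Π is P_3P_2 × P_3P_1 = (-54, -63, 54).
Using P_3: Π has equation -54x - 63y + 54z = 459.
n·X − d = (-54)·(1) + (-63)·(1) + (54)·(-4) − 459 = -792; |n| = √9801.
Distance = |-792| / √9801 = 792/√9801 ≈ 8.000.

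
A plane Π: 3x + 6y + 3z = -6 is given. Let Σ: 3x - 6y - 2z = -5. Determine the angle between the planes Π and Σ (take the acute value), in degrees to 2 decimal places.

50.09

cos θ = |n₁·n₂| / (|n₁||n₂|) = |-33| / (√54 · √49).
θ = arccos(0.64153) ≈ 50.09°.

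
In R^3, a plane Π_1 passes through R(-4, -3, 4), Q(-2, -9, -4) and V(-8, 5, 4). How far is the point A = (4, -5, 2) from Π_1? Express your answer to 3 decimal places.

RQ = (2, -6, -8), RV = (-4, 8, 0); a normal to Π_1 is RQ × RV = (64, 32, -8).
Using R: Π_1 has equation 64x + 32y - 8z = -384.
n·A − d = (64)·(4) + (32)·(-5) + (-8)·(2) − (-384) = 464; |n| = √5184.
Distance = |464| / √5184 = 464/√5184 ≈ 6.444.

6.444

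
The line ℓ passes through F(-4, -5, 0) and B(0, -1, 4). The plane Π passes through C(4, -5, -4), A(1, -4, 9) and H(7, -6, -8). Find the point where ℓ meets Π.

(-2, -3, 2)

A direction vector for ℓ is B − F = (4, 4, 4).
CA = (-3, 1, 13), CH = (3, -1, -4); a normal to Π is CA × CH = (9, 27, 0).
Using C: Π has equation 9x + 27y = -99.
Substitute r = (-4, -5, 0) + t(4, 4, 4) into the plane: -171 + 144t = -99, so t = 1/2.
Intersection: (-4, -5, 0) + (1/2)·(4, 4, 4) = (-2, -3, 2).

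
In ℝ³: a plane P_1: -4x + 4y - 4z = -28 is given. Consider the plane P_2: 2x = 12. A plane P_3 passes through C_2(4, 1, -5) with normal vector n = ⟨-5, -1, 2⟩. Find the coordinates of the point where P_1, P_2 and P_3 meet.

(6, -3, -2)

P_3: n·r = n·C_2 gives -5x - y + 2z = -31.
Solving the 3×3 linear system -4x + 4y - 4z = -28, 2x = 12, -5x - y + 2z = -31 (e.g. by elimination or Cramer's rule, determinant = -8) gives (6, -3, -2).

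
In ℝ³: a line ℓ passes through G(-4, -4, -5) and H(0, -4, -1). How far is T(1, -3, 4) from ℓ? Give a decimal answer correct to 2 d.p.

A direction vector for ℓ is H − G = (4, 0, 4).
Taking (-4, -4, -5) on ℓ with direction v = (4, 0, 4): w = T − (-4, -4, -5) = (5, 1, 9), and w × v = (4, 16, -4).
Distance = |w × v| / |v| = √288 / √32 ≈ 3.00.

3.00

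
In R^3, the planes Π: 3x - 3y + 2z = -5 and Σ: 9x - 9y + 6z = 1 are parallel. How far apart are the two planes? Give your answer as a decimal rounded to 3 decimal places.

Rescale Σ by 1/3: 3x - 3y + 2z = 1/3. Then distance = |-5 − (1/3)| / √22 ≈ 1.137.

1.137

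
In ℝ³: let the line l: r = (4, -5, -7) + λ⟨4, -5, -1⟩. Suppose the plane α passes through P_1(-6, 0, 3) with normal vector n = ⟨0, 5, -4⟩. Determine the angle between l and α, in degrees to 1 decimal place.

α: n·r = n·P_1 gives 5y - 4z = -12.
sin θ = |n·v| / (|n||v|) = |-21| / (√41 · √42) = 0.50606.
θ ≈ 30.4°.

30.4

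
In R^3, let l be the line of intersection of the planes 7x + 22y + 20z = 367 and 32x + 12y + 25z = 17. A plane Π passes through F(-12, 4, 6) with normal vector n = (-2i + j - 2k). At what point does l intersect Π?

(-11, 12, 9)

Direction of l: (7, 22, 20) × (32, 12, 25) = (310, 465, -620).
A point on l: solving the two plane equations with x = -19 gives (-19, 0, 25).
Π: n·r = n·F gives -2x + y - 2z = 16.
Substitute r = (-19, 0, 25) + t(310, 465, -620) into the plane: -12 + 1085t = 16, so t = 4/155.
Intersection: (-19, 0, 25) + (4/155)·(310, 465, -620) = (-11, 12, 9).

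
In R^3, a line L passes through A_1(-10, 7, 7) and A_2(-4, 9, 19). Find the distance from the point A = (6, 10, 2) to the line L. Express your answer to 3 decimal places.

A direction vector for L is A_2 − A_1 = (6, 2, 12).
Taking (-10, 7, 7) on L with direction v = (6, 2, 12): w = A − (-10, 7, 7) = (16, 3, -5), and w × v = (46, -222, 14).
Distance = |w × v| / |v| = √51596 / √184 ≈ 16.746.

16.746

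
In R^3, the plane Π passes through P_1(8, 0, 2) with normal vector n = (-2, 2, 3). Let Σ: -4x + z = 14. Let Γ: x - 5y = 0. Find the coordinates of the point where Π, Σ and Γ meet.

Π: n·r = n·P_1 gives -2x + 2y + 3z = -10.
Solving the 3×3 linear system -2x + 2y + 3z = -10, -4x + z = 14, x - 5y = 0 (e.g. by elimination or Cramer's rule, determinant = 52) gives (-5, -1, -6).

(-5, -1, -6)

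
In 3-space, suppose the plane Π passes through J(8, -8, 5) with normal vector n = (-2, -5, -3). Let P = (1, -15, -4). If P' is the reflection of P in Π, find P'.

(9, 5, 8)

Π: n·r = n·J gives -2x - 5y - 3z = 9.
λ = (n·P − d)/|n|² = (85 − 9)/38 = 2.
Reflection = P − 2λn = (1, -15, -4) − 4·(-2, -5, -3) = (9, 5, 8).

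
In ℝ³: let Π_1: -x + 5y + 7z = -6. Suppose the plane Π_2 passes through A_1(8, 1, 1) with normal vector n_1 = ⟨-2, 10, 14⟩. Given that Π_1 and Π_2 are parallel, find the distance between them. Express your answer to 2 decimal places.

1.15

Π_2: n_1·r = n_1·A_1 gives -2x + 10y + 14z = 8.
Rescale Π_2 by 1/2: -x + 5y + 7z = 4. Then distance = |-6 − 4| / √75 ≈ 1.15.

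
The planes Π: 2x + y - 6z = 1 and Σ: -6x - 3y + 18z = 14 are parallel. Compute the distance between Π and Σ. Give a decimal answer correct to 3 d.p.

0.885

Rescale Σ by 1/(-3): 2x + y - 6z = -14/3. Then distance = |1 − (-14/3)| / √41 ≈ 0.885.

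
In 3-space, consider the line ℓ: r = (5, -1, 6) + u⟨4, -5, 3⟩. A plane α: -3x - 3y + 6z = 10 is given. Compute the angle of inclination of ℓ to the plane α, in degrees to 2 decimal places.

sin θ = |n·v| / (|n||v|) = |21| / (√54 · √50) = 0.40415.
θ ≈ 23.84°.

23.84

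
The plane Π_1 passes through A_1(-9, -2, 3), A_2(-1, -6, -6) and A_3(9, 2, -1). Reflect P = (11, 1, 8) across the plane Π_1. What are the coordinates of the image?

(7, 11, 0)

A_1A_2 = (8, -4, -9), A_1A_3 = (18, 4, -4); a normal to Π_1 is A_1A_2 × A_1A_3 = (52, -130, 104).
Using A_1: Π_1 has equation 52x - 130y + 104z = 104.
λ = (n·P − d)/|n|² = (1274 − 104)/30420 = 1/26.
Reflection = P − 2λn = (11, 1, 8) − (1/13)·(52, -130, 104) = (7, 11, 0).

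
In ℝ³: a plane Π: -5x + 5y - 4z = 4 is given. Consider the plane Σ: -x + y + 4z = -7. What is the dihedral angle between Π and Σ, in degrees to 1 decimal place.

80.0

cos θ = |n₁·n₂| / (|n₁||n₂|) = |-6| / (√66 · √18).
θ = arccos(0.17408) ≈ 80.0°.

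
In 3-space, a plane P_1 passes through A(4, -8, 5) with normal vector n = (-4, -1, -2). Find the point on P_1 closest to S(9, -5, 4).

(5, -6, 2)

P_1: n·r = n·A gives -4x - y - 2z = -18.
Foot = S − λn with λ = (n·S − d)/|n|² = (-39 − (-18))/21 = -1.
Foot = (9, -5, 4) − (-1)·(-4, -1, -2) = (5, -6, 2).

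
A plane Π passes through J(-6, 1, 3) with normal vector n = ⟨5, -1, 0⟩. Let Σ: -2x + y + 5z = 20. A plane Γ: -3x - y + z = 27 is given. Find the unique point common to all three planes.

(-7, -4, 2)

Π: n·r = n·J gives 5x - y = -31.
Solving the 3×3 linear system 5x - y = -31, -2x + y + 5z = 20, -3x - y + z = 27 (e.g. by elimination or Cramer's rule, determinant = 43) gives (-7, -4, 2).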